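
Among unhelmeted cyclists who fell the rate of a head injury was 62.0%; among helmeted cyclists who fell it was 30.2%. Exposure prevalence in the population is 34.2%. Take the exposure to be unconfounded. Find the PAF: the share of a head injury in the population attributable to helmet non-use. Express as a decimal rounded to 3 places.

PAF ≈ 0.265

p₁ = 0.62, p₀ = 0.302.
Overall risk P(Y=1) = π·p₁ + (1−π)·p₀ = 0.342×0.62 + 0.658×0.302 = 0.41076.
Under exogeneity, PAF = [P(Y=1) − p₀] / P(Y=1).
PAF = (0.41076 − 0.302) / 0.41076 ≈ 0.2648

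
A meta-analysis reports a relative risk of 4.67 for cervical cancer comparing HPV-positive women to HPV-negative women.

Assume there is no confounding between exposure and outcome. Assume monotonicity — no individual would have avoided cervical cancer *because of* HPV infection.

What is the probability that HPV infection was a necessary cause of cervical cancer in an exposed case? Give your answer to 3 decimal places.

PN ≈ 0.786

Under exogeneity and monotonicity, PN = (RR − 1) / RR = 1 − 1/RR.
PN = (4.67 − 1) / 4.67 = 3.67 / 4.67 ≈ 0.7859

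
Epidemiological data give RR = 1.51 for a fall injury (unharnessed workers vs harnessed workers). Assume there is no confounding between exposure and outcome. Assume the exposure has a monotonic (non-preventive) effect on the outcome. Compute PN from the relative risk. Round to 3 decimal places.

Under exogeneity and monotonicity, PN = (RR − 1) / RR = 1 − 1/RR.
PN = (1.51 − 1) / 1.51 = 0.51 / 1.51 ≈ 0.3377

PN ≈ 0.338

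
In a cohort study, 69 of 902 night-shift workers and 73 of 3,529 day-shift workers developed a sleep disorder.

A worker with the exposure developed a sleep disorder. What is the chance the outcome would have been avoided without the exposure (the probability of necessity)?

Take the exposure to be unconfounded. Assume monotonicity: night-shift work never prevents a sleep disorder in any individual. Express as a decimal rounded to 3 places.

PN ≈ 0.730

p₁ = P(outcome | exposed) = 69/902 = 0.076497
p₀ = P(outcome | unexposed) = 73/3529 = 0.020686
Under exogeneity and monotonicity, PN = (p₁ − p₀) / p₁.
PN = (0.076497 − 0.020686) / 0.076497 = 0.055811 / 0.076497 ≈ 0.7296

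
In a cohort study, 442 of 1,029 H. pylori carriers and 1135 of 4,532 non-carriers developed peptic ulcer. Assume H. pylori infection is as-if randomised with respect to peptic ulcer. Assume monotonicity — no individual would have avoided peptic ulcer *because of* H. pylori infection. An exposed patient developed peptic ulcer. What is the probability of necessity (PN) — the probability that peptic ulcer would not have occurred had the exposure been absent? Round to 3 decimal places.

PN ≈ 0.417

p₁ = P(outcome | exposed) = 442/1029 = 0.42954
p₀ = P(outcome | unexposed) = 1135/4532 = 0.25044
Under exogeneity and monotonicity, PN = (p₁ − p₀) / p₁.
PN = (0.42954 − 0.25044) / 0.42954 = 0.1791 / 0.42954 ≈ 0.4170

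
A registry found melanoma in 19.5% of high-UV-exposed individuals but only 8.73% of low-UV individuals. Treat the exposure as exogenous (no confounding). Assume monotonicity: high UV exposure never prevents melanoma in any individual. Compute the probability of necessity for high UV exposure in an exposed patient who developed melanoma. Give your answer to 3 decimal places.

p₁ = 0.195, p₀ = 0.0873.
Under exogeneity and monotonicity, PN = (p₁ − p₀) / p₁.
PN = (0.195 − 0.0873) / 0.195 = 0.1077 / 0.195 ≈ 0.5523

PN ≈ 0.552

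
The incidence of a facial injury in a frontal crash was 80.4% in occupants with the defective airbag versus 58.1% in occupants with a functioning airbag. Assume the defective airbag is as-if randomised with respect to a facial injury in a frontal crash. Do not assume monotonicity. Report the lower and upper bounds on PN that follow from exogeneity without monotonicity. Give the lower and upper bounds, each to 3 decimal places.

p₁ = 0.804, p₀ = 0.581.
Under exogeneity alone the bounds on PN are max{0,(p₁−p₀)/p₁} ≤ PN ≤ min{1,(1−p₀)/p₁}.
  lower = (p₁ − p₀)/p₁ = 0.223 / 0.804 ≈ 0.2774
  upper = min{1, (1 − p₀)/p₁} = 0.419 / 0.804 ≈ 0.5211

0.277 ≤ PN ≤ 0.521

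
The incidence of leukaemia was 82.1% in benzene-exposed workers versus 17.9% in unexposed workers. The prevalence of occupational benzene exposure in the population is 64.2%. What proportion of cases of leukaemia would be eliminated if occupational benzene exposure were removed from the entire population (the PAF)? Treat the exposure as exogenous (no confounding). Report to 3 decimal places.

PAF ≈ 0.697

p₁ = 0.821, p₀ = 0.179.
Overall risk P(Y=1) = π·p₁ + (1−π)·p₀ = 0.642×0.821 + 0.358×0.179 = 0.59116.
Under exogeneity, PAF = [P(Y=1) − p₀] / P(Y=1).
PAF = (0.59116 − 0.179) / 0.59116 ≈ 0.6972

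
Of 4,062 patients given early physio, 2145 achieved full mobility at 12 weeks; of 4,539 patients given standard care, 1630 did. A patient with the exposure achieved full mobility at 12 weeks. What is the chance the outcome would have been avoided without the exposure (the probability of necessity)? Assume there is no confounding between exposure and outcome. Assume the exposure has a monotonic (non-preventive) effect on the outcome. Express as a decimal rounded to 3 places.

PN ≈ 0.320

p₁ = P(outcome | exposed) = 2145/4062 = 0.52806
p₀ = P(outcome | unexposed) = 1630/4539 = 0.35911
Under exogeneity and monotonicity, PN = (p₁ − p₀) / p₁.
PN = (0.52806 − 0.35911) / 0.52806 = 0.16896 / 0.52806 ≈ 0.3200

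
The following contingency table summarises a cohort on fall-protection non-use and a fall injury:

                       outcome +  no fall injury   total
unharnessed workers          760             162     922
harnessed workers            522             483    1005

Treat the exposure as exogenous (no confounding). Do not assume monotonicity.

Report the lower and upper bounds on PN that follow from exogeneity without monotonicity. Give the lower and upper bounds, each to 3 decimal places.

p₁ = P(outcome | exposed) = 760/922 = 0.8243
p₀ = P(outcome | unexposed) = 522/1005 = 0.5194
Under exogeneity alone the bounds on PN are max{0,(p₁−p₀)/p₁} ≤ PN ≤ min{1,(1−p₀)/p₁}.
  lower = (p₁ − p₀)/p₁ = 0.30489 / 0.8243 ≈ 0.3699
  upper = min{1, (1 − p₀)/p₁} = 0.4806 / 0.8243 ≈ 0.5830

0.370 ≤ PN ≤ 0.583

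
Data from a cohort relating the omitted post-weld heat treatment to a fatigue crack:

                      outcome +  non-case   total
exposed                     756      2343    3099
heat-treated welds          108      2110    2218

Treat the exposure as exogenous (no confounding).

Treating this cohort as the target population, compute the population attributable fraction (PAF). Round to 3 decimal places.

PAF ≈ 0.700

p₁ = P(outcome | exposed) = 756/3099 = 0.24395
p₀ = P(outcome | unexposed) = 108/2218 = 0.048693
Exposure prevalence π = 3099/5317 = 0.58285; overall risk P(Y=1) = 0.1625.
Under exogeneity, PAF = [P(Y=1) − p₀]/P(Y=1).
PAF = (0.1625 − 0.048693) / 0.1625 ≈ 0.7003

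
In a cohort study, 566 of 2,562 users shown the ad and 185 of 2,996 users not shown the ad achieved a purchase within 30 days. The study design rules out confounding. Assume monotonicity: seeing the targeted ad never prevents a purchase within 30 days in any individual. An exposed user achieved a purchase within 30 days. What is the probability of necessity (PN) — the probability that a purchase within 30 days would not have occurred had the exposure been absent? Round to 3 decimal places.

PN ≈ 0.720

p₁ = P(outcome | exposed) = 566/2562 = 0.22092
p₀ = P(outcome | unexposed) = 185/2996 = 0.061749
Under exogeneity and monotonicity, PN = (p₁ − p₀) / p₁.
PN = (0.22092 − 0.061749) / 0.22092 = 0.15917 / 0.22092 ≈ 0.7205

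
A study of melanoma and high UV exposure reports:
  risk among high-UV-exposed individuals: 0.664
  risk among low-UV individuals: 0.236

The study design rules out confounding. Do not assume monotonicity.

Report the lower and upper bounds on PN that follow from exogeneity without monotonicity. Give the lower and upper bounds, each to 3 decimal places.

Let p₁ = 0.664, p₀ = 0.236.
Under exogeneity alone the bounds on PN are max{0,(p₁−p₀)/p₁} ≤ PN ≤ min{1,(1−p₀)/p₁}.
  lower = (p₁ − p₀)/p₁ = 0.428 / 0.664 ≈ 0.6446
  upper = min{1, (1 − p₀)/p₁} = 0.764 / 0.664 ≈ 1.1506 → capped at 1

0.645 ≤ PN ≤ 1.000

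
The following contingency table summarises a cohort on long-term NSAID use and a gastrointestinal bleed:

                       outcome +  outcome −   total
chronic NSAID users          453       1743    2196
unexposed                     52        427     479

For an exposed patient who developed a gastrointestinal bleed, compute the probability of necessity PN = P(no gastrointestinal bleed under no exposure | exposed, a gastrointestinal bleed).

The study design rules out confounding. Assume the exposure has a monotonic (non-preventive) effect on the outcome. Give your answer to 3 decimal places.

PN ≈ 0.474

p₁ = P(outcome | exposed) = 453/2196 = 0.20628
p₀ = P(outcome | unexposed) = 52/479 = 0.10856
Under exogeneity and monotonicity, PN = (p₁ − p₀) / p₁.
PN = (0.20628 − 0.10856) / 0.20628 = 0.097725 / 0.20628 ≈ 0.4737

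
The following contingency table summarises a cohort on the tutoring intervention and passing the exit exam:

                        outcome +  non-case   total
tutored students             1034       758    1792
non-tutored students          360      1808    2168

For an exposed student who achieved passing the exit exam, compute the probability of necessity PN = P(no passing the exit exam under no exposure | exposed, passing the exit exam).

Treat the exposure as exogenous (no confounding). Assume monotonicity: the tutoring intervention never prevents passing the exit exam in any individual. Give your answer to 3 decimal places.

p₁ = P(outcome | exposed) = 1034/1792 = 0.57701
p₀ = P(outcome | unexposed) = 360/2168 = 0.16605
Under exogeneity and monotonicity, PN = (p₁ − p₀) / p₁.
PN = (0.57701 − 0.16605) / 0.57701 = 0.41096 / 0.57701 ≈ 0.7122

PN ≈ 0.712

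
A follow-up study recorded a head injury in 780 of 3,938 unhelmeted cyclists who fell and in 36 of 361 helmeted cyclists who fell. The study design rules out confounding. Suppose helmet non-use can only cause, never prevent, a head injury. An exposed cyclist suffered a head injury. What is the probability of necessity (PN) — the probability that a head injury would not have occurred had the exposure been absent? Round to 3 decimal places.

p₁ = P(outcome | exposed) = 780/3938 = 0.19807
p₀ = P(outcome | unexposed) = 36/361 = 0.099723
Under exogeneity and monotonicity, PN = (p₁ − p₀) / p₁.
PN = (0.19807 − 0.099723) / 0.19807 = 0.098347 / 0.19807 ≈ 0.4965

PN ≈ 0.497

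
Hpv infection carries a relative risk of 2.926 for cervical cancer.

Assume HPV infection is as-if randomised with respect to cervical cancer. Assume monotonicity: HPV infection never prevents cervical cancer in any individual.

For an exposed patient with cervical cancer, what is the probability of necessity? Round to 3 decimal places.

Under exogeneity and monotonicity, PN = (RR − 1) / RR = 1 − 1/RR.
PN = (2.926 − 1) / 2.926 = 1.926 / 2.926 ≈ 0.6582

PN ≈ 0.658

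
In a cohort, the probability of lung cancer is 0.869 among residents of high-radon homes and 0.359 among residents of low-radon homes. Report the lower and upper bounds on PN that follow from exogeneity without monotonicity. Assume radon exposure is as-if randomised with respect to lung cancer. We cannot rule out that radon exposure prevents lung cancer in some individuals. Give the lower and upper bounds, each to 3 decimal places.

Let p₁ = 0.869, p₀ = 0.359.
Under exogeneity alone the bounds on PN are max{0,(p₁−p₀)/p₁} ≤ PN ≤ min{1,(1−p₀)/p₁}.
  lower = (p₁ − p₀)/p₁ = 0.51 / 0.869 ≈ 0.5869
  upper = min{1, (1 − p₀)/p₁} = 0.641 / 0.869 ≈ 0.7376

0.587 ≤ PN ≤ 0.738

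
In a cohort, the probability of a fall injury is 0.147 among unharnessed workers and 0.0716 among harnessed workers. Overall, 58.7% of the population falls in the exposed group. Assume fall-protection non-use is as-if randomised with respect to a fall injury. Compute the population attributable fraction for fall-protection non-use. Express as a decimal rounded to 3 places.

PAF ≈ 0.382

Let p₁ = 0.147, p₀ = 0.0716.
Overall risk P(Y=1) = π·p₁ + (1−π)·p₀ = 0.587×0.147 + 0.413×0.0716 = 0.11586.
Under exogeneity, PAF = [P(Y=1) − p₀] / P(Y=1).
PAF = (0.11586 − 0.0716) / 0.11586 ≈ 0.3820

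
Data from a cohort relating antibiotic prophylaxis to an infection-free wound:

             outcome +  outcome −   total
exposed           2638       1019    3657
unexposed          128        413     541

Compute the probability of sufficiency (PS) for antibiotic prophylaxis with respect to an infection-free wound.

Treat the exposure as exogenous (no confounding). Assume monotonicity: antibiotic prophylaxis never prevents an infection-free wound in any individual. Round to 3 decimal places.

p₁ = P(outcome | exposed) = 2638/3657 = 0.72136
p₀ = P(outcome | unexposed) = 128/541 = 0.2366
Under exogeneity and monotonicity, PS = (p₁ − p₀)/(1 − p₀).
PS = (0.72136 − 0.2366) / 0.7634 ≈ 0.6350

PS ≈ 0.635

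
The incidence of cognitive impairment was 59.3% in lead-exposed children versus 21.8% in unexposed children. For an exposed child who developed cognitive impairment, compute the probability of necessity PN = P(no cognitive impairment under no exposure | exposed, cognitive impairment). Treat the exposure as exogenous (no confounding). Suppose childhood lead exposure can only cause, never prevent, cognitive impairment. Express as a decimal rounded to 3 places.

PN ≈ 0.632

p₁ = 0.593, p₀ = 0.218.
Under exogeneity and monotonicity, PN = (p₁ − p₀) / p₁.
PN = (0.593 − 0.218) / 0.593 = 0.375 / 0.593 ≈ 0.6324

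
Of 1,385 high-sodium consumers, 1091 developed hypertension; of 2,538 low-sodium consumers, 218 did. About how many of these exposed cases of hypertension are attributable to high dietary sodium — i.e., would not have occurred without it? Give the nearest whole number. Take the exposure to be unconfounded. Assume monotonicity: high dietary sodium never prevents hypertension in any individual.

p₁ = P(outcome | exposed) = 1091/1385 = 0.78773
p₀ = P(outcome | unexposed) = 218/2538 = 0.085894
PN = (p₁ − p₀)/p₁ = (0.78773 − 0.085894) / 0.78773 ≈ 0.89096.
Attributable cases ≈ PN × (exposed cases) = 0.89096 × 1091 ≈ 972.04.

about 972 cases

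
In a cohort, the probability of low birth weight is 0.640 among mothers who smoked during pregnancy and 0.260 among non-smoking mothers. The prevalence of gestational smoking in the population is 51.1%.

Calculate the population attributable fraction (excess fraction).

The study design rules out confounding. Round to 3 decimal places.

PAF ≈ 0.428

Let p₁ = 0.64, p₀ = 0.26.
Overall risk P(Y=1) = π·p₁ + (1−π)·p₀ = 0.511×0.64 + 0.489×0.26 = 0.45418.
Under exogeneity, PAF = [P(Y=1) − p₀] / P(Y=1).
PAF = (0.45418 − 0.26) / 0.45418 ≈ 0.4275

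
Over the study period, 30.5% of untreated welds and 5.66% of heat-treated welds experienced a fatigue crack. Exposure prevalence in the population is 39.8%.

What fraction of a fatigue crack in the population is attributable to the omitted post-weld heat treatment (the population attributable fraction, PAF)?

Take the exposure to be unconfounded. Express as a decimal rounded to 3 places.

PAF ≈ 0.636

p₁ = 0.305, p₀ = 0.0566.
Overall risk P(Y=1) = π·p₁ + (1−π)·p₀ = 0.398×0.305 + 0.602×0.0566 = 0.15546.
Under exogeneity, PAF = [P(Y=1) − p₀] / P(Y=1).
PAF = (0.15546 − 0.0566) / 0.15546 ≈ 0.6359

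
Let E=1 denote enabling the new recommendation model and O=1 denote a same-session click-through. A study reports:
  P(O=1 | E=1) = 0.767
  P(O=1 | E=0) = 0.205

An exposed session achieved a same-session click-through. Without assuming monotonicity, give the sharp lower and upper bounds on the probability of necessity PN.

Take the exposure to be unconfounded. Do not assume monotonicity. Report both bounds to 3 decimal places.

Let p₁ = 0.767, p₀ = 0.205.
Under exogeneity alone the bounds on PN are max{0,(p₁−p₀)/p₁} ≤ PN ≤ min{1,(1−p₀)/p₁}.
  lower = (p₁ − p₀)/p₁ = 0.562 / 0.767 ≈ 0.7327
  upper = min{1, (1 − p₀)/p₁} = 0.795 / 0.767 ≈ 1.0365 → capped at 1

0.733 ≤ PN ≤ 1.000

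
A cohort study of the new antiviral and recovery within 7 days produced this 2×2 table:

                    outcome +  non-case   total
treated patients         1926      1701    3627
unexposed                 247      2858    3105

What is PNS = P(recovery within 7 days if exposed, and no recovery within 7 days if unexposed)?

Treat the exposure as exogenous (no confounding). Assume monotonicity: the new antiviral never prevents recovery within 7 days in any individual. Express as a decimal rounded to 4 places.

p₁ = P(outcome | exposed) = 1926/3627 = 0.53102
p₀ = P(outcome | unexposed) = 247/3105 = 0.079549
Under exogeneity and monotonicity, PNS = p₁ − p₀.
PNS = 0.53102 − 0.079549 = 0.45147

PNS ≈ 0.4515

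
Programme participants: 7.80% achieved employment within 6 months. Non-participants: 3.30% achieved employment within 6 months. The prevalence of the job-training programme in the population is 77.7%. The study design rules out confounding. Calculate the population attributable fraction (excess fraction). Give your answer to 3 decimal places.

p₁ = 0.078, p₀ = 0.033.
Overall risk P(Y=1) = π·p₁ + (1−π)·p₀ = 0.777×0.078 + 0.223×0.033 = 0.067965.
Under exogeneity, PAF = [P(Y=1) − p₀] / P(Y=1).
PAF = (0.067965 − 0.033) / 0.067965 ≈ 0.5145

PAF ≈ 0.514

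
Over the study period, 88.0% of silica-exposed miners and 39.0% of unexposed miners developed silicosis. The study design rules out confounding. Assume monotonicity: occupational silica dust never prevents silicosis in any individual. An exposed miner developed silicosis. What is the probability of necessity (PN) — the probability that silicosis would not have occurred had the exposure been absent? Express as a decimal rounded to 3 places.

p₁ = 0.88, p₀ = 0.39.
Under exogeneity and monotonicity, PN = (p₁ − p₀) / p₁.
PN = (0.88 − 0.39) / 0.88 = 0.49 / 0.88 ≈ 0.5568

PN ≈ 0.557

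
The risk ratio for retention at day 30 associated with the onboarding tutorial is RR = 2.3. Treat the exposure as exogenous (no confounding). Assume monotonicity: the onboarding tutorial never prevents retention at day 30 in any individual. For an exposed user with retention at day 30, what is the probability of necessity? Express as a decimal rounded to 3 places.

PN ≈ 0.565

Under exogeneity and monotonicity, PN = (RR − 1) / RR = 1 − 1/RR.
PN = (2.3 − 1) / 2.3 = 1.3 / 2.3 ≈ 0.5652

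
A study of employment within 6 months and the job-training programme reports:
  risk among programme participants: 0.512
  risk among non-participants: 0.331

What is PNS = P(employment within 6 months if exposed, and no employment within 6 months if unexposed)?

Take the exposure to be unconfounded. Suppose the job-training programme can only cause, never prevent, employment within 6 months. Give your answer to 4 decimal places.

Let p₁ = 0.512, p₀ = 0.331.
Under exogeneity and monotonicity, PNS = p₁ − p₀.
PNS = 0.512 − 0.331 = 0.181

PNS ≈ 0.1810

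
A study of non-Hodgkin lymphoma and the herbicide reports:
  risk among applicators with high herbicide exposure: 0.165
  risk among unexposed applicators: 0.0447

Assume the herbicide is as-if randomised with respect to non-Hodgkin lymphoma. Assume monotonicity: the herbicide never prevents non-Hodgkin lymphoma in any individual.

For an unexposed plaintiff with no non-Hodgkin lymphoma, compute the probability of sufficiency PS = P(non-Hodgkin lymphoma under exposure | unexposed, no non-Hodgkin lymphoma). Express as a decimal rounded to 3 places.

Let p₁ = 0.165, p₀ = 0.0447.
Under exogeneity and monotonicity, PS = (p₁ − p₀) / (1 − p₀).
PS = (0.165 − 0.0447) / (1 − 0.0447) = 0.1203 / 0.9553 ≈ 0.1259

PS ≈ 0.126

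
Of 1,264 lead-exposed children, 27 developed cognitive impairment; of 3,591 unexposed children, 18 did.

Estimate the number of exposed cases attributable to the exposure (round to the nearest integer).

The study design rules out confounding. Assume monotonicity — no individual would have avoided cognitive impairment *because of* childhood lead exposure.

about 21 cases

p₁ = P(outcome | exposed) = 27/1264 = 0.021361
p₀ = P(outcome | unexposed) = 18/3591 = 0.0050125
PN = (p₁ − p₀)/p₁ = (0.021361 − 0.0050125) / 0.021361 ≈ 0.76534.
Attributable cases ≈ PN × (exposed cases) = 0.76534 × 27 ≈ 20.66.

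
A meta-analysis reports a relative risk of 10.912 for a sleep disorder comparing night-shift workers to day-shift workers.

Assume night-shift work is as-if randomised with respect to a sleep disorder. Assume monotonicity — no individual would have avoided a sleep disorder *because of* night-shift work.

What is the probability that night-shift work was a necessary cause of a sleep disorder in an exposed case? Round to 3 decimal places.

PN ≈ 0.908

Under exogeneity and monotonicity, PN = (RR − 1) / RR = 1 − 1/RR.
PN = (10.912 − 1) / 10.912 = 9.912 / 10.912 ≈ 0.9084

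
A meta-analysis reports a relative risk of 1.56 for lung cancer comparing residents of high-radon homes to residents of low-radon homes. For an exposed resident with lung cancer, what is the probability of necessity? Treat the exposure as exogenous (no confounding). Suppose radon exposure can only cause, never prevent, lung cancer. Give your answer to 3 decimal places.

PN ≈ 0.359

Under exogeneity and monotonicity, PN = (RR − 1) / RR = 1 − 1/RR.
PN = (1.56 − 1) / 1.56 = 0.56 / 1.56 ≈ 0.3590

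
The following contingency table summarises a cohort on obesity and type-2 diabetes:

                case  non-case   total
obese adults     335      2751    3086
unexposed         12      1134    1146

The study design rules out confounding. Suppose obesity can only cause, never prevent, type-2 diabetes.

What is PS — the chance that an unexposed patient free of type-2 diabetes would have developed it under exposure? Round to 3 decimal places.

PS ≈ 0.099

p₁ = P(outcome | exposed) = 335/3086 = 0.10855
p₀ = P(outcome | unexposed) = 12/1146 = 0.010471
Under exogeneity and monotonicity, PS = (p₁ − p₀)/(1 − p₀).
PS = (0.10855 − 0.010471) / 0.98953 ≈ 0.0991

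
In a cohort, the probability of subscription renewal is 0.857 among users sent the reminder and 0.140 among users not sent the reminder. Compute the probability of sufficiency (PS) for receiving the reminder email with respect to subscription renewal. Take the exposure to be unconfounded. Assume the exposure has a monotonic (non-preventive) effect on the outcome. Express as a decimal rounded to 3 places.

Let p₁ = 0.857, p₀ = 0.14.
Under exogeneity and monotonicity, PS = (p₁ − p₀) / (1 − p₀).
PS = (0.857 − 0.14) / (1 − 0.14) = 0.717 / 0.86 ≈ 0.8337

PS ≈ 0.834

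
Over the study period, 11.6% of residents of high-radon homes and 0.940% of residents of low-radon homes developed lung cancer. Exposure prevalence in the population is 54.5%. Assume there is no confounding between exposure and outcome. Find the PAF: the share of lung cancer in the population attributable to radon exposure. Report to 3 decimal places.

p₁ = 0.116, p₀ = 0.0094.
Overall risk P(Y=1) = π·p₁ + (1−π)·p₀ = 0.545×0.116 + 0.455×0.0094 = 0.067497.
Under exogeneity, PAF = [P(Y=1) − p₀] / P(Y=1).
PAF = (0.067497 − 0.0094) / 0.067497 ≈ 0.8607

PAF ≈ 0.861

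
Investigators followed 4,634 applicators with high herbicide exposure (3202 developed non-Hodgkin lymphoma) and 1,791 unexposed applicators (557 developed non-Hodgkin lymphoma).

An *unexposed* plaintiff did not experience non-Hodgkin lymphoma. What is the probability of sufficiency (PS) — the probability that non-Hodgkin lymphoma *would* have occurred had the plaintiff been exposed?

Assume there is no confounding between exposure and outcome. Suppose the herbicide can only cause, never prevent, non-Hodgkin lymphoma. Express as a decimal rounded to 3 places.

PS ≈ 0.551

p₁ = P(outcome | exposed) = 3202/4634 = 0.69098
p₀ = P(outcome | unexposed) = 557/1791 = 0.311
Under exogeneity and monotonicity, PS = (p₁ − p₀) / (1 − p₀).
PS = (0.69098 − 0.311) / (1 − 0.311) = 0.37998 / 0.689 ≈ 0.5515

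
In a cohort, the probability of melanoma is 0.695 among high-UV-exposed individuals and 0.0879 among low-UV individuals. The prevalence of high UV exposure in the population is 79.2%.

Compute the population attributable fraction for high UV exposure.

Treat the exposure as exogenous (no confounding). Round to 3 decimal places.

Let p₁ = 0.695, p₀ = 0.0879.
Overall risk P(Y=1) = π·p₁ + (1−π)·p₀ = 0.792×0.695 + 0.208×0.0879 = 0.56872.
Under exogeneity, PAF = [P(Y=1) − p₀] / P(Y=1).
PAF = (0.56872 − 0.0879) / 0.56872 ≈ 0.8454

PAF ≈ 0.845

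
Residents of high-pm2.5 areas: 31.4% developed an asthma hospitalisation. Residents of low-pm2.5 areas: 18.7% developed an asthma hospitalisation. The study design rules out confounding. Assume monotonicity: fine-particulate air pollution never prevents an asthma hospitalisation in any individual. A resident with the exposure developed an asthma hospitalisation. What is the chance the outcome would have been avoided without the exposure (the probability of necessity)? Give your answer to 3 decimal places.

PN ≈ 0.404

p₁ = 0.314, p₀ = 0.187.
Under exogeneity and monotonicity, PN = (p₁ − p₀) / p₁.
PN = (0.314 − 0.187) / 0.314 = 0.127 / 0.314 ≈ 0.4045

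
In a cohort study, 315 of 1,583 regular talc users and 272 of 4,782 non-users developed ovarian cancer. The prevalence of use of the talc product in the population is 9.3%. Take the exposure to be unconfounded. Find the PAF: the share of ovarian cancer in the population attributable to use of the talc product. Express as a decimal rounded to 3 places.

p₁ = P(outcome | exposed) = 315/1583 = 0.19899
p₀ = P(outcome | unexposed) = 272/4782 = 0.05688
Overall risk P(Y=1) = π·p₁ + (1−π)·p₀ = 0.093×0.19899 + 0.907×0.05688 = 0.070096.
Under exogeneity, PAF = [P(Y=1) − p₀] / P(Y=1).
PAF = (0.070096 − 0.05688) / 0.070096 ≈ 0.1885

PAF ≈ 0.189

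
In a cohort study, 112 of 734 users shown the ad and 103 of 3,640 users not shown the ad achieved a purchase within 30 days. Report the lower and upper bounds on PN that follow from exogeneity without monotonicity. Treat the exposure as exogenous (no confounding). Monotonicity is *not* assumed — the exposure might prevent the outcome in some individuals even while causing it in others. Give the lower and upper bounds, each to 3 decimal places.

p₁ = P(outcome | exposed) = 112/734 = 0.15259
p₀ = P(outcome | unexposed) = 103/3640 = 0.028297
Under exogeneity alone the bounds on PN are max{0,(p₁−p₀)/p₁} ≤ PN ≤ min{1,(1−p₀)/p₁}.
  lower = (p₁ − p₀)/p₁ = 0.12429 / 0.15259 ≈ 0.8146
  upper = min{1, (1 − p₀)/p₁} = 0.9717 / 0.15259 ≈ 6.3681 → capped at 1

0.815 ≤ PN ≤ 1.000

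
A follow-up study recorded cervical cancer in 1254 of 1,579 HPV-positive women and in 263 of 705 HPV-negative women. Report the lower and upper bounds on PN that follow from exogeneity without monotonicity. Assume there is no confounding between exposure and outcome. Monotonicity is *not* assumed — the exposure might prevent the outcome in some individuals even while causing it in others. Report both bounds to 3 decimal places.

p₁ = P(outcome | exposed) = 1254/1579 = 0.79417
p₀ = P(outcome | unexposed) = 263/705 = 0.37305
Under exogeneity alone the bounds on PN are max{0,(p₁−p₀)/p₁} ≤ PN ≤ min{1,(1−p₀)/p₁}.
  lower = (p₁ − p₀)/p₁ = 0.42112 / 0.79417 ≈ 0.5303
  upper = min{1, (1 − p₀)/p₁} = 0.62695 / 0.79417 ≈ 0.7894

0.530 ≤ PN ≤ 0.789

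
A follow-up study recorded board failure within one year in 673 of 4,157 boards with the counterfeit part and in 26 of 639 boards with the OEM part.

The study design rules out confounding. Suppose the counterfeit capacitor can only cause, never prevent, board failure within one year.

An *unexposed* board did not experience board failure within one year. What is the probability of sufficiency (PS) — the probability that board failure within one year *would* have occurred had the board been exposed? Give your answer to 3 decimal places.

p₁ = P(outcome | exposed) = 673/4157 = 0.1619
p₀ = P(outcome | unexposed) = 26/639 = 0.040689
Under exogeneity and monotonicity, PS = (p₁ − p₀) / (1 − p₀).
PS = (0.1619 − 0.040689) / (1 − 0.040689) = 0.12121 / 0.95931 ≈ 0.1263

PS ≈ 0.126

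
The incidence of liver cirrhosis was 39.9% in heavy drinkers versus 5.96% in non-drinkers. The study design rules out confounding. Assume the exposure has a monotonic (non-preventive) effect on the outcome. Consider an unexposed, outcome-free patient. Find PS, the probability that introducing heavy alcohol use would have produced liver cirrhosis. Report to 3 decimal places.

p₁ = 0.399, p₀ = 0.0596.
Under exogeneity and monotonicity, PS = (p₁ − p₀) / (1 − p₀).
PS = (0.399 − 0.0596) / (1 − 0.0596) = 0.3394 / 0.9404 ≈ 0.3609

PS ≈ 0.361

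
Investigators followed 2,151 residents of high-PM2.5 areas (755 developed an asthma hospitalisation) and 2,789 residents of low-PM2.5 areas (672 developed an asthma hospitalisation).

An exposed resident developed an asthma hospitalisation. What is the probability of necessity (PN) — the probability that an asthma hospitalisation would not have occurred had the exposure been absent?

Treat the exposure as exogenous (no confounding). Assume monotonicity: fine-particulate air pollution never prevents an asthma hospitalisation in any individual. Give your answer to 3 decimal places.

PN ≈ 0.314

p₁ = P(outcome | exposed) = 755/2151 = 0.351
p₀ = P(outcome | unexposed) = 672/2789 = 0.24095
Under exogeneity and monotonicity, PN = (p₁ − p₀) / p₁.
PN = (0.351 − 0.24095) / 0.351 = 0.11005 / 0.351 ≈ 0.3135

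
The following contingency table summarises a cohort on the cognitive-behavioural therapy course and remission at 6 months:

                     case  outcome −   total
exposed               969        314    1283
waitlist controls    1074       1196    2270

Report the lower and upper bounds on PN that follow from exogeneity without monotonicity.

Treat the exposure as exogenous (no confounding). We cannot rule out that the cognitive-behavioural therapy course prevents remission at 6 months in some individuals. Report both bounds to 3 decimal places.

0.374 ≤ PN ≤ 0.698

p₁ = P(outcome | exposed) = 969/1283 = 0.75526
p₀ = P(outcome | unexposed) = 1074/2270 = 0.47313
Under exogeneity alone the bounds on PN are max{0,(p₁−p₀)/p₁} ≤ PN ≤ min{1,(1−p₀)/p₁}.
  lower = (p₁ − p₀)/p₁ = 0.28213 / 0.75526 ≈ 0.3736
  upper = min{1, (1 − p₀)/p₁} = 0.52687 / 0.75526 ≈ 0.6976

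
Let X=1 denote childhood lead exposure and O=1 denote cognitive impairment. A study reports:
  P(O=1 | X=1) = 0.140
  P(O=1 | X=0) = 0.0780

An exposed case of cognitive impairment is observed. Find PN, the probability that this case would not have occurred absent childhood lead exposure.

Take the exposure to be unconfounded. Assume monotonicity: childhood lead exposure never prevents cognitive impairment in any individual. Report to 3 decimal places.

PN ≈ 0.443

Let p₁ = 0.14, p₀ = 0.078.
Under exogeneity and monotonicity, PN = (p₁ − p₀) / p₁.
PN = (0.14 − 0.078) / 0.14 = 0.062 / 0.14 ≈ 0.4429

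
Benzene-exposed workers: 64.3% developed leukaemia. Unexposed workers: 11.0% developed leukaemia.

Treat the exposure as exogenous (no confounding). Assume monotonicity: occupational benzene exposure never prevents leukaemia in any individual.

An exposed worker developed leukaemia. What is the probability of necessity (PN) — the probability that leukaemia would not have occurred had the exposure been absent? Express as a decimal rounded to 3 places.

PN ≈ 0.829

p₁ = 0.643, p₀ = 0.11.
Under exogeneity and monotonicity, PN = (p₁ − p₀) / p₁.
PN = (0.643 − 0.11) / 0.643 = 0.533 / 0.643 ≈ 0.8289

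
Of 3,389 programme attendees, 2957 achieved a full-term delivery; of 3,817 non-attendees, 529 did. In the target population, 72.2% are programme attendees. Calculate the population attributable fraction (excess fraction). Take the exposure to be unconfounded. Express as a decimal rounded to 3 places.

p₁ = P(outcome | exposed) = 2957/3389 = 0.87253
p₀ = P(outcome | unexposed) = 529/3817 = 0.13859
Overall risk P(Y=1) = π·p₁ + (1−π)·p₀ = 0.722×0.87253 + 0.278×0.13859 = 0.66849.
Under exogeneity, PAF = [P(Y=1) − p₀] / P(Y=1).
PAF = (0.66849 − 0.13859) / 0.66849 ≈ 0.7927

PAF ≈ 0.793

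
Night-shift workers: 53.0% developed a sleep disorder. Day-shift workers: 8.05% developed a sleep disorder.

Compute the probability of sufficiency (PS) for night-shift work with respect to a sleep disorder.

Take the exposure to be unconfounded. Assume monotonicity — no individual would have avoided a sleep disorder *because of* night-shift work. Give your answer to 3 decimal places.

PS ≈ 0.489

p₁ = 0.53, p₀ = 0.0805.
Under exogeneity and monotonicity, PS = (p₁ − p₀) / (1 − p₀).
PS = (0.53 − 0.0805) / (1 − 0.0805) = 0.4495 / 0.9195 ≈ 0.4889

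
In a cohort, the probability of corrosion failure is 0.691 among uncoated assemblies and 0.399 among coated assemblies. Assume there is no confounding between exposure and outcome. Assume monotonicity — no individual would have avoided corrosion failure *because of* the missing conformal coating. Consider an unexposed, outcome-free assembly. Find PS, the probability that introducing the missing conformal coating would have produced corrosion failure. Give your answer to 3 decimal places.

PS ≈ 0.486

Let p₁ = 0.691, p₀ = 0.399.
Under exogeneity and monotonicity, PS = (p₁ − p₀) / (1 − p₀).
PS = (0.691 − 0.399) / (1 − 0.399) = 0.292 / 0.601 ≈ 0.4859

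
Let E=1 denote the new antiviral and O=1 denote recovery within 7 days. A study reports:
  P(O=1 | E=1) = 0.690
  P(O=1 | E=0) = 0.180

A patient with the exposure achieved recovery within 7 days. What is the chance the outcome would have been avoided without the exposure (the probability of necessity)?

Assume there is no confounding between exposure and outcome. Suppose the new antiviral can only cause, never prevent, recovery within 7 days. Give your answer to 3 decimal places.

Let p₁ = 0.69, p₀ = 0.18.
Under exogeneity and monotonicity, PN = (p₁ − p₀) / p₁.
PN = (0.69 − 0.18) / 0.69 = 0.51 / 0.69 ≈ 0.7391

PN ≈ 0.739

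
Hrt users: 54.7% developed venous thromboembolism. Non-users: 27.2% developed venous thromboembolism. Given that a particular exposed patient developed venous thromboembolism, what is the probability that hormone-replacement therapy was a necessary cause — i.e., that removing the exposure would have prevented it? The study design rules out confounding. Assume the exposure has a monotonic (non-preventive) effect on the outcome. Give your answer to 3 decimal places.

p₁ = 0.547, p₀ = 0.272.
Under exogeneity and monotonicity, PN = (p₁ − p₀) / p₁.
PN = (0.547 − 0.272) / 0.547 = 0.275 / 0.547 ≈ 0.5027

PN ≈ 0.503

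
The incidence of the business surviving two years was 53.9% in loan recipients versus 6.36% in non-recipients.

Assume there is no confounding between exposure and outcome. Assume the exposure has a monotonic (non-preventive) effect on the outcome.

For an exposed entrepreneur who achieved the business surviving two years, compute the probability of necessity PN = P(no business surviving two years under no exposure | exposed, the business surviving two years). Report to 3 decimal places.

PN ≈ 0.882

p₁ = 0.539, p₀ = 0.0636.
Under exogeneity and monotonicity, PN = (p₁ − p₀) / p₁.
PN = (0.539 − 0.0636) / 0.539 = 0.4754 / 0.539 ≈ 0.8820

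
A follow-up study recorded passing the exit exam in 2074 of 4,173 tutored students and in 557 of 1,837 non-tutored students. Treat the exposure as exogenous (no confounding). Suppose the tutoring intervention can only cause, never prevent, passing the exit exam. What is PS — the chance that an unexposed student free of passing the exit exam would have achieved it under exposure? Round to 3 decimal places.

PS ≈ 0.278

p₁ = P(outcome | exposed) = 2074/4173 = 0.497
p₀ = P(outcome | unexposed) = 557/1837 = 0.30321
Under exogeneity and monotonicity, PS = (p₁ − p₀) / (1 − p₀).
PS = (0.497 − 0.30321) / (1 − 0.30321) = 0.19379 / 0.69679 ≈ 0.2781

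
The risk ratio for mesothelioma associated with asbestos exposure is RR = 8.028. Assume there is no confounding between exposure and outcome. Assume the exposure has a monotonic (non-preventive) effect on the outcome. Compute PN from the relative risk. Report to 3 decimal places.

PN ≈ 0.875

Under exogeneity and monotonicity, PN = (RR − 1) / RR = 1 − 1/RR.
PN = (8.028 − 1) / 8.028 = 7.028 / 8.028 ≈ 0.8754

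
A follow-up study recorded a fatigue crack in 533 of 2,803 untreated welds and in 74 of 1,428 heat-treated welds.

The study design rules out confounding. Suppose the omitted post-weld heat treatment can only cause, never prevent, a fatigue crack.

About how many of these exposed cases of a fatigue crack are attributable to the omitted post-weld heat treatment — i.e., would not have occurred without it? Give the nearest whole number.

p₁ = P(outcome | exposed) = 533/2803 = 0.19015
p₀ = P(outcome | unexposed) = 74/1428 = 0.051821
PN = (p₁ − p₀)/p₁ = (0.19015 − 0.051821) / 0.19015 ≈ 0.72748.
Attributable cases ≈ PN × (exposed cases) = 0.72748 × 533 ≈ 387.75.

about 388 cases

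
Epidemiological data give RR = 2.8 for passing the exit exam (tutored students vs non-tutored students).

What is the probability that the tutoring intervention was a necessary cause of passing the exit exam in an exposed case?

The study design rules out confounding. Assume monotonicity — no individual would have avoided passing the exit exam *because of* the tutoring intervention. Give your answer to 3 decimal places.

Under exogeneity and monotonicity, PN = (RR − 1) / RR = 1 − 1/RR.
PN = (2.8 − 1) / 2.8 = 1.8 / 2.8 ≈ 0.6429

PN ≈ 0.643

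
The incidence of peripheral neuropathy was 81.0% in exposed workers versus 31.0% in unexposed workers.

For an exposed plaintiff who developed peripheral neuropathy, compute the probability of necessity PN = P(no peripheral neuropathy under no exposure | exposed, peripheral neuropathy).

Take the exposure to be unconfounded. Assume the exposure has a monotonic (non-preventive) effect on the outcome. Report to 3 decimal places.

p₁ = 0.81, p₀ = 0.31.
Under exogeneity and monotonicity, PN = (p₁ − p₀) / p₁.
PN = (0.81 − 0.31) / 0.81 = 0.5 / 0.81 ≈ 0.6173

PN ≈ 0.617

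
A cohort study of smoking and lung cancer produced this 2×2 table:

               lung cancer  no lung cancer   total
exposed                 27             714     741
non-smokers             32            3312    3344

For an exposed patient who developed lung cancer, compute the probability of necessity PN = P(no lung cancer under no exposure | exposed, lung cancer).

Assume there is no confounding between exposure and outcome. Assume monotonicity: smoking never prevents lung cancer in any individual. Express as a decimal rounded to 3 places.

PN ≈ 0.737

p₁ = P(outcome | exposed) = 27/741 = 0.036437
p₀ = P(outcome | unexposed) = 32/3344 = 0.0095694
Under exogeneity and monotonicity, PN = (p₁ − p₀)/p₁.
PN = (0.036437 − 0.0095694) / 0.036437 ≈ 0.7374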